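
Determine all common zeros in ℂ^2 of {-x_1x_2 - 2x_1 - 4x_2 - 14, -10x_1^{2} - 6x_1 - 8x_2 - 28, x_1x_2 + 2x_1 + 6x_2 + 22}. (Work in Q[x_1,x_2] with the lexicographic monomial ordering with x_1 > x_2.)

Compute a lex Gröbner basis by Buchberger's algorithm.
f_1 = -x_1x_2 - 2x_1 - 4x_2 - 14, LT = x_1x_2.
f_2 = -10x_1^{2} - 6x_1 - 8x_2 - 28, LT = x_1^{2}.
f_3 = x_1x_2 + 2x_1 + 6x_2 + 22, LT = x_1x_2.

S(f_1,f_2): lcm = x_1^{2}x_2. S = 2x_1^{2} + \tfrac{17}{5}x_1x_2 + 14x_1 - \tfrac{4}{5}x_2^{2} - \tfrac{14}{5}x_2.
  leading term x_1^{2}: subtract (-\tfrac{1}{5})·f_2 from 2x_1^{2} + \tfrac{17}{5}x_1x_2 + 14x_1 - \tfrac{4}{5}x_2^{2} - \tfrac{14}{5}x_2 → \tfrac{17}{5}x_1x_2 + \tfrac{64}{5}x_1 - \tfrac{4}{5}x_2^{2} - \tfrac{22}{5}x_2 - \tfrac{28}{5}
  leading term x_1x_2: subtract (-\tfrac{17}{5})·f_1 from \tfrac{17}{5}x_1x_2 + \tfrac{64}{5}x_1 - \tfrac{4}{5}x_2^{2} - \tfrac{22}{5}x_2 - \tfrac{28}{5} → 6x_1 - \tfrac{4}{5}x_2^{2} - 18x_2 - \tfrac{266}{5}
  leading term x_1: no divisor's leading term divides it; move 6x_1 to the remainder.
  leading term x_2^{2}: no divisor's leading term divides it; move -\tfrac{4}{5}x_2^{2} to the remainder.
  leading term x_2: no divisor's leading term divides it; move -18x_2 to the remainder.
  leading term 1: no divisor's leading term divides it; move -\tfrac{266}{5} to the remainder.
  remainder 6x_1 - \tfrac{4}{5}x_2^{2} - 18x_2 - \tfrac{266}{5} ≠ 0; add h_4 = 6x_1 - \tfrac{4}{5}x_2^{2} - 18x_2 - \tfrac{266}{5} to the basis.

S(f_1,f_3): lcm = x_1x_2. S = -2x_2 - 8.
  leading term x_2: no divisor's leading term divides it; move -2x_2 to the remainder.
  leading term 1: no divisor's leading term divides it; move -8 to the remainder.
  remainder -2x_2 - 8 ≠ 0; add h_5 = -2x_2 - 8 to the basis.

The other S-polynomials (S(f_2,f_3), S(f_1,h_4), S(f_2,h_4), S(f_3,h_4), S(f_1,h_5), S(f_2,h_5), S(f_3,h_5), S(h_4,h_5)) all reduce to 0 modulo the current basis, so we have a Gröbner basis.
Inter-reduce: drop elements whose leading term is divisible by another's, tail-reduce, and make monic.
Reduced Gröbner basis: {x_1 + 1, x_2 + 4}.

The lex basis is triangular: the last element involves only x_2. Solving x_2 + 4 = 0 gives x_2 ∈ {-4}; substituting each value into the earlier elements determines the remaining variables.
  x_2 = -4: the earlier basis element becomes x_1 + 1 = 0, giving x_1 = -1 — point (-1, -4).

{(-1, -4)}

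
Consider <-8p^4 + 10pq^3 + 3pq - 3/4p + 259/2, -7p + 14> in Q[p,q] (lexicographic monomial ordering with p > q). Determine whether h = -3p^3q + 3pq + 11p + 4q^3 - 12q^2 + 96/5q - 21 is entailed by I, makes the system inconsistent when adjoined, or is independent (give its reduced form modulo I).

Adjoining -3p^3q + 3pq + 11p + 4q^3 - 12q^2 + 96/5q - 21 makes the ideal the whole ring: the system is inconsistent.

First compute the reduced Gröbner basis of I by Buchberger's algorithm.
f_1 = -8p^4 + 10pq^3 + 3pq - 3/4p + 259/2, LT = p^4.
f_2 = -7p + 14, LT = p.

S(f_1,f_2): lcm = p^4. S = 2p^3 - 5/4pq^3 - 3/8pq + 3/32p - 259/16.
  leading term p^3: subtract (-2/7p^2)·f_2 from 2p^3 - 5/4pq^3 - 3/8pq + 3/32p - 259/16 → 4p^2 - 5/4pq^3 - 3/8pq + 3/32p - 259/16
  leading term p^2: subtract (-4/7p)·f_2 from 4p^2 - 5/4pq^3 - 3/8pq + 3/32p - 259/16 → -5/4pq^3 - 3/8pq + 259/32p - 259/16
  leading term pq^3: subtract (5/28q^3)·f_2 from -5/4pq^3 - 3/8pq + 259/32p - 259/16 → -3/8pq + 259/32p - 5/2q^3 - 259/16
  leading term pq: subtract (3/56q)·f_2 from -3/8pq + 259/32p - 5/2q^3 - 259/16 → 259/32p - 5/2q^3 - 3/4q - 259/16
  leading term p: subtract (-37/32)·f_2 from 259/32p - 5/2q^3 - 3/4q - 259/16 → -5/2q^3 - 3/4q
  leading term q^3: no divisor's leading term divides it; move -5/2q^3 to the remainder.
  leading term q: no divisor's leading term divides it; move -3/4q to the remainder.
  remainder -5/2q^3 - 3/4q ≠ 0; add k_3 = -5/2q^3 - 3/4q to the basis.

S(f_1,k_3): leading monomials are coprime, so the S-polynomial reduces to 0 (Buchberger's first criterion).
S(f_2,k_3): leading monomials are coprime, so the S-polynomial reduces to 0 (Buchberger's first criterion).
Every S-polynomial of the final basis reduces to 0, so we have a Gröbner basis.
Inter-reduce: drop elements whose leading term is divisible by another's, tail-reduce, and make monic.
Reduced Gröbner basis: {p - 2, q^3 + 3/10q}.
Label its elements g_1 = p - 2, g_2 = q^3 + 3/10q.

Reduce h = -3p^3q + 3pq + 11p + 4q^3 - 12q^2 + 96/5q - 21 modulo G:
  leading term p^3q: subtract (-3p^2q)·g_1 from -3p^3q + 3pq + 11p + 4q^3 - 12q^2 + 96/5q - 21 → -6p^2q + 3pq + 11p + 4q^3 - 12q^2 + 96/5q - 21
  leading term p^2q: subtract (-6pq)·g_1 from -6p^2q + 3pq + 11p + 4q^3 - 12q^2 + 96/5q - 21 → -9pq + 11p + 4q^3 - 12q^2 + 96/5q - 21
  leading term pq: subtract (-9q)·g_1 from -9pq + 11p + 4q^3 - 12q^2 + 96/5q - 21 → 11p + 4q^3 - 12q^2 + 6/5q - 21
  leading term p: subtract (11)·g_1 from 11p + 4q^3 - 12q^2 + 6/5q - 21 → 4q^3 - 12q^2 + 6/5q + 1
  leading term q^3: subtract (4)·g_2 from 4q^3 - 12q^2 + 6/5q + 1 → -12q^2 + 1
  leading term q^2: no divisor's leading term divides it; move -12q^2 to the remainder.
  leading term 1: no divisor's leading term divides it; move 1 to the remainder.
  normal form = -12q^2 + 1.
The normal form is nonzero, so h ∉ I. Since h minus its normal form lies in I, I + (h) = I + (r) where r = -12q^2 + 1; decide whether this ideal is the whole ring.
Run Buchberger on G together with r (pairs among the g_i already reduce to 0 since G is a Gröbner basis):
g_1 = p - 2, LT = p.
g_2 = q^3 + 3/10q, LT = q^3.
r = -12q^2 + 1, LT = q^2.

S(g_1,g_2): leading monomials are coprime, so the S-polynomial reduces to 0 (Buchberger's first criterion).
S(g_1,r): leading monomials are coprime, so the S-polynomial reduces to 0 (Buchberger's first criterion).
S(g_2,r): lcm = q^3. S = 23/60q.
  leading term q: no divisor's leading term divides it; move 23/60q to the remainder.
  remainder 23/60q ≠ 0; add m_4 = 23/60q to the basis.

S(g_1,m_4): leading monomials are coprime, so the S-polynomial reduces to 0 (Buchberger's first criterion).
S(g_2,m_4): lcm = q^3. S = 3/10q.
  leading term q: subtract (18/23)·m_4 from 3/10q → 0
  remainder 0.

S(r,m_4): lcm = q^2. S = -1/12.
  leading term 1: no divisor's leading term divides it; move -1/12 to the remainder.
  remainder -1/12 ≠ 0; add m_5 = -1/12 to the basis.

S(g_1,m_5): leading monomials are coprime, so the S-polynomial reduces to 0 (Buchberger's first criterion).
S(g_2,m_5): leading monomials are coprime, so the S-polynomial reduces to 0 (Buchberger's first criterion).
S(r,m_5): leading monomials are coprime, so the S-polynomial reduces to 0 (Buchberger's first criterion).
S(m_4,m_5): leading monomials are coprime, so the S-polynomial reduces to 0 (Buchberger's first criterion).
Every S-polynomial of the final basis reduces to 0, so we have a Gröbner basis.
Inter-reduce: drop elements whose leading term is divisible by another's, tail-reduce, and make monic.
Reduced Gröbner basis: {1}.
The reduced Gröbner basis of I + (h) is {1}: the ideal is the whole ring, so the enlarged system has no common solution — adjoining h is inconsistent.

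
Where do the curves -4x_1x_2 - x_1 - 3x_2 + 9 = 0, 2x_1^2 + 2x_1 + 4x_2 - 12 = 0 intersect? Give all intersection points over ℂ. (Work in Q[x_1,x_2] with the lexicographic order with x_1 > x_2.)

{(0, 3), (-7/8 + sqrt(417)/8, -13/64 + 3*sqrt(417)/64), (-sqrt(417)/8 - 7/8, -3*sqrt(417)/64 - 13/64)}

Compute a lex Gröbner basis by Buchberger's algorithm.
f_1 = -4x_1x_2 - x_1 - 3x_2 + 9, LT = x_1x_2.
f_2 = 2x_1^2 + 2x_1 + 4x_2 - 12, LT = x_1^2.

S(f_1,f_2): lcm = x_1^2x_2. S = 1/4x_1^2 - 1/4x_1x_2 - 9/4x_1 - 2x_2^2 + 6x_2.
  leading term x_1^2: subtract (1/8)·f_2 from 1/4x_1^2 - 1/4x_1x_2 - 9/4x_1 - 2x_2^2 + 6x_2 → -1/4x_1x_2 - 5/2x_1 - 2x_2^2 + 11/2x_2 + 3/2
  leading term x_1x_2: subtract (1/16)·f_1 from -1/4x_1x_2 - 5/2x_1 - 2x_2^2 + 11/2x_2 + 3/2 → -39/16x_1 - 2x_2^2 + 91/16x_2 + 15/16
  leading term x_1: no divisor's leading term divides it; move -39/16x_1 to the remainder.
  leading term x_2^2: no divisor's leading term divides it; move -2x_2^2 to the remainder.
  leading term x_2: no divisor's leading term divides it; move 91/16x_2 to the remainder.
  leading term 1: no divisor's leading term divides it; move 15/16 to the remainder.
  remainder -39/16x_1 - 2x_2^2 + 91/16x_2 + 15/16 ≠ 0; add h_3 = -39/16x_1 - 2x_2^2 + 91/16x_2 + 15/16 to the basis.

S(f_1,h_3): lcm = x_1x_2. S = 1/4x_1 - 32/39x_2^3 + 7/3x_2^2 + 59/52x_2 - 9/4.
  leading term x_1: subtract (-4/39)·h_3 from 1/4x_1 - 32/39x_2^3 + 7/3x_2^2 + 59/52x_2 - 9/4 → -32/39x_2^3 + 83/39x_2^2 + 67/39x_2 - 28/13
  leading term x_2^3: no divisor's leading term divides it; move -32/39x_2^3 to the remainder.
  leading term x_2^2: no divisor's leading term divides it; move 83/39x_2^2 to the remainder.
  leading term x_2: no divisor's leading term divides it; move 67/39x_2 to the remainder.
  leading term 1: no divisor's leading term divides it; move -28/13 to the remainder.
  remainder -32/39x_2^3 + 83/39x_2^2 + 67/39x_2 - 28/13 ≠ 0; add h_4 = -32/39x_2^3 + 83/39x_2^2 + 67/39x_2 - 28/13 to the basis.

S(f_2,h_3): lcm = x_1^2. S = -32/39x_1x_2^2 + 7/3x_1x_2 + 18/13x_1 + 2x_2 - 6.
  leading term x_1x_2^2: subtract (8/39x_2)·f_1 from -32/39x_1x_2^2 + 7/3x_1x_2 + 18/13x_1 + 2x_2 - 6 → 33/13x_1x_2 + 18/13x_1 + 8/13x_2^2 + 2/13x_2 - 6
  leading term x_1x_2: subtract (-33/52)·f_1 from 33/13x_1x_2 + 18/13x_1 + 8/13x_2^2 + 2/13x_2 - 6 → 3/4x_1 + 8/13x_2^2 - 7/4x_2 - 15/52
  leading term x_1: subtract (-4/13)·h_3 from 3/4x_1 + 8/13x_2^2 - 7/4x_2 - 15/52 → 0
  remainder 0.

S(f_1,h_4): lcm = x_1x_2^3. S = 91/32x_1x_2^2 + 67/32x_1x_2 - 21/8x_1 + 3/4x_2^3 - 9/4x_2^2.
  leading term x_1x_2^2: subtract (-91/128x_2)·f_1 from 91/32x_1x_2^2 + 67/32x_1x_2 - 21/8x_1 + 3/4x_2^3 - 9/4x_2^2 → 177/128x_1x_2 - 21/8x_1 + 3/4x_2^3 - 561/128x_2^2 + 819/128x_2
  leading term x_1x_2: subtract (-177/512)·f_1 from 177/128x_1x_2 - 21/8x_1 + 3/4x_2^3 - 561/128x_2^2 + 819/128x_2 → -1521/512x_1 + 3/4x_2^3 - 561/128x_2^2 + 2745/512x_2 + 1593/512
  leading term x_1: subtract (39/32)·h_3 from -1521/512x_1 + 3/4x_2^3 - 561/128x_2^2 + 2745/512x_2 + 1593/512 → 3/4x_2^3 - 249/128x_2^2 - 201/128x_2 + 63/32
  leading term x_2^3: subtract (-117/128)·h_4 from 3/4x_2^3 - 249/128x_2^2 - 201/128x_2 + 63/32 → 0
  remainder 0.

S(f_2,h_4): leading monomials are coprime, so the S-polynomial reduces to 0 (Buchberger's first criterion).
S(h_3,h_4): leading monomials are coprime, so the S-polynomial reduces to 0 (Buchberger's first criterion).
Every S-polynomial of the final basis reduces to 0, so we have a Gröbner basis.
Inter-reduce: drop elements whose leading term is divisible by another's, tail-reduce, and make monic.
Reduced Gröbner basis: {x_1 + 32/39x_2^2 - 7/3x_2 - 5/13, x_2^3 - 83/32x_2^2 - 67/32x_2 + 21/8}.

Elimination: the polynomial x_2^3 - 83/32x_2^2 - 67/32x_2 + 21/8 lies in the elimination ideal for x_2, so x_2 ∈ {3, -13/64 + 3*sqrt(417)/64, -3*sqrt(417)/64 - 13/64}. For each such x_2, the remaining basis elements (now univariate) give the rest of the solution.
  x_2 = 3: the earlier basis element becomes x_1 = 0, giving x_1 = 0 — point (0, 3).
  x_2 = -13/64 + 3*sqrt(417)/64: the earlier basis element becomes x_1 - sqrt(417)/8 + 7/8 = 0, giving x_1 = -7/8 + sqrt(417)/8 — point (-7/8 + sqrt(417)/8, -13/64 + 3*sqrt(417)/64).
  x_2 = -3*sqrt(417)/64 - 13/64: the earlier basis element becomes x_1 + 7/8 + sqrt(417)/8 = 0, giving x_1 = -sqrt(417)/8 - 7/8 — point (-sqrt(417)/8 - 7/8, -3*sqrt(417)/64 - 13/64).
Each listed point satisfies every original equation (direct substitution).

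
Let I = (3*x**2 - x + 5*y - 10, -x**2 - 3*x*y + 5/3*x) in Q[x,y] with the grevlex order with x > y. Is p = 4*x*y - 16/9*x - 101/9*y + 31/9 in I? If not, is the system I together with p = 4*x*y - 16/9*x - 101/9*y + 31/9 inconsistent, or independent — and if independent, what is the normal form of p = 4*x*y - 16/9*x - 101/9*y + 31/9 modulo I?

Adjoining 4*x*y - 16/9*x - 101/9*y + 31/9 makes the ideal the whole ring: the system is inconsistent.

First compute the reduced Gröbner basis of I by Buchberger's algorithm.
f_1 = 3*x**2 - x + 5*y - 10, LT = x**2.
f_2 = -x**2 - 3*x*y + 5/3*x, LT = x**2.

S(f_1,f_2): lcm = x**2. S = -3*x*y + 4/3*x + 5/3*y - 10/3.
  reduce S modulo (f_1, f_2):
  remainder -3*x*y + 4/3*x + 5/3*y - 10/3 ≠ 0; add h_3 = -3*x*y + 4/3*x + 5/3*y - 10/3 to the basis.

S(f_1,h_3): lcm = x**2*y. S = 4/9*x**2 + 2/9*x*y + 5/3*y**2 - 10/9*x - 10/3*y.
  reduce S modulo (f_1, f_2, h_3):
  remainder 5/3*y**2 - 70/81*x - 320/81*y + 100/81 ≠ 0; add h_4 = 5/3*y**2 - 70/81*x - 320/81*y + 100/81 to the basis.

The other S-polynomials (S(f_2,h_3), S(f_1,h_4), S(f_2,h_4), S(h_3,h_4)) all reduce to 0 modulo the current basis, so we have a Gröbner basis.
Inter-reduce: drop elements whose leading term is divisible by another's, tail-reduce, and make monic.
Reduced Gröbner basis: {x**2 - 1/3*x + 5/3*y - 10/3, x*y - 4/9*x - 5/9*y + 10/9, y**2 - 14/27*x - 64/27*y + 20/27}.
Label its elements g_1 = x**2 - 1/3*x + 5/3*y - 10/3, g_2 = x*y - 4/9*x - 5/9*y + 10/9, g_3 = y**2 - 14/27*x - 64/27*y + 20/27.

Reduce p = 4*x*y - 16/9*x - 101/9*y + 31/9 modulo G:
  leading term x*y: subtract (4)·g_2 from 4*x*y - 16/9*x - 101/9*y + 31/9 → -9*y - 1
  leading term y: no divisor's leading term divides it; move -9*y to the remainder.
  leading term 1: no divisor's leading term divides it; move -1 to the remainder.
  normal form = -9*y - 1.
The normal form is nonzero, so p ∉ I. Since p minus its normal form lies in I, I + (p) = I + (r) where r = -9*y - 1; decide whether this ideal is the whole ring.
Run Buchberger on G together with r (pairs among the g_i already reduce to 0 since G is a Gröbner basis):
g_1 = x**2 - 1/3*x + 5/3*y - 10/3, LT = x**2.
g_2 = x*y - 4/9*x - 5/9*y + 10/9, LT = x*y.
g_3 = y**2 - 14/27*x - 64/27*y + 20/27, LT = y**2.
r = -9*y - 1, LT = y.

S(g_2,r): lcm = x*y. S = -5/9*x - 5/9*y + 10/9.
  reduce S modulo (g_1, g_2, g_3, r):
  remainder -5/9*x + 95/81 ≠ 0; add m_5 = -5/9*x + 95/81 to the basis.

S(g_3,r): lcm = y**2. S = -14/27*x - 67/27*y + 20/27.
  reduce S modulo (g_1, g_2, g_3, r, m_5):
  remainder -19/243 ≠ 0; add m_6 = -19/243 to the basis.

The other S-polynomials (S(g_1,g_2), S(g_1,g_3), S(g_1,r), S(g_2,g_3), S(g_1,m_5), S(g_2,m_5), S(g_3,m_5), S(r,m_5), S(g_1,m_6), S(g_2,m_6), S(g_3,m_6), S(r,m_6), S(m_5,m_6)) all reduce to 0 modulo the current basis, so we have a Gröbner basis.
Inter-reduce: drop elements whose leading term is divisible by another's, tail-reduce, and make monic.
Reduced Gröbner basis: {1}.
The reduced Gröbner basis of I + (p) is {1}: the ideal is the whole ring, so the enlarged system has no common solution — adjoining p is inconsistent.

The remainder on division by a Gröbner basis is unique — it is the normal form.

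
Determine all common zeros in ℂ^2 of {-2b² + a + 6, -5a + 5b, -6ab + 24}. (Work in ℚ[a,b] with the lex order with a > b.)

Compute a lex Gröbner basis by Buchberger's algorithm.
f_1 = a - 2b² + 6, LT = a.
f_2 = -5a + 5b, LT = a.
f_3 = -6ab + 24, LT = ab.

S(f_1,f_2): lcm = a. S = -2b² + b + 6.
  reduce S modulo (f_1, f_2, f_3):
  remainder -2b² + b + 6 ≠ 0; add h_4 = -2b² + b + 6 to the basis.

S(f_1,f_3): lcm = ab. S = -2b³ + 6b + 4.
  reduce S modulo (f_1, f_2, f_3, h_4):
  remainder -½b + 1 ≠ 0; add h_5 = -½b + 1 to the basis.

The other S-polynomials (S(f_2,f_3), S(f_1,h_4), S(f_2,h_4), S(f_3,h_4), S(f_1,h_5), S(f_2,h_5), S(f_3,h_5), S(h_4,h_5)) all reduce to 0 modulo the current basis, so we have a Gröbner basis.
Inter-reduce: drop elements whose leading term is divisible by another's, tail-reduce, and make monic.
Reduced Gröbner basis: {a - 2, b - 2}.

Since the basis is lex-ordered, b - 2 is univariate in b. Its roots are {2}. Back-substituting each root into the other basis elements fixes the other coordinates.
  b = 2: the earlier basis element becomes a - 2 = 0, giving a = 2 — point (2, 2).

{(2, 2)}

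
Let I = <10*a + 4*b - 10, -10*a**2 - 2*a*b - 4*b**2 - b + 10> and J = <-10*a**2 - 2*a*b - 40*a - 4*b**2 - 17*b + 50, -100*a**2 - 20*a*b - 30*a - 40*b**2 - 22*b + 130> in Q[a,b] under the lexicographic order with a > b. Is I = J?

Yes, the ideals are equal.

Since reduced Gröbner bases are canonical representatives of ideals under a given ordering, it suffices to compute and compare them.
Buchberger on the first generating set:
f_1 = 10*a + 4*b - 10, LT = a.
f_2 = -10*a**2 - 2*a*b - 4*b**2 - b + 10, LT = a**2.

S(f_1,f_2): lcm = a**2. S = 1/5*a*b - a - 2/5*b**2 - 1/10*b + 1.
  reduce S modulo (f_1, f_2):
  remainder -12/25*b**2 + 1/2*b ≠ 0; add g_3 = -12/25*b**2 + 1/2*b to the basis.

The other S-polynomials (S(f_1,g_3), S(f_2,g_3)) all reduce to 0 modulo the current basis, so we have a Gröbner basis.
Inter-reduce: drop elements whose leading term is divisible by another's, tail-reduce, and make monic.
Reduced Gröbner basis: {a + 2/5*b - 1, b**2 - 25/24*b}.

Buchberger on the second generating set:
h_1 = -10*a**2 - 2*a*b - 40*a - 4*b**2 - 17*b + 50, LT = a**2.
h_2 = -100*a**2 - 20*a*b - 30*a - 40*b**2 - 22*b + 130, LT = a**2.

S(h_1,h_2): lcm = a**2. S = 37/10*a + 37/25*b - 37/10.
  reduce S modulo (h_1, h_2):
  remainder 37/10*a + 37/25*b - 37/10 ≠ 0; add k_3 = 37/10*a + 37/25*b - 37/10 to the basis.

S(h_1,k_3): lcm = a**2. S = -1/5*a*b + 5*a + 2/5*b**2 + 17/10*b - 5.
  reduce S modulo (h_1, h_2, k_3):
  remainder 12/25*b**2 - 1/2*b ≠ 0; add k_4 = 12/25*b**2 - 1/2*b to the basis.

The other S-polynomials (S(h_2,k_3), S(h_1,k_4), S(h_2,k_4), S(k_3,k_4)) all reduce to 0 modulo the current basis, so we have a Gröbner basis.
Inter-reduce: drop elements whose leading term is divisible by another's, tail-reduce, and make monic.
Reduced Gröbner basis: {a + 2/5*b - 1, b**2 - 25/24*b}.

These coincide, so the ideals are equal.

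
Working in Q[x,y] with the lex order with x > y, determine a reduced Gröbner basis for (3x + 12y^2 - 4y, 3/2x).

f_1 = 3x + 12y^2 - 4y, LT = x.
f_2 = 3/2x, LT = x.

S(f_1,f_2): lcm = x. S = 4y^2 - 4/3y.
  reduce S modulo (f_1, f_2):
  remainder 4y^2 - 4/3y ≠ 0; add g_3 = 4y^2 - 4/3y to the basis.

The other S-polynomials (S(f_1,g_3), S(f_2,g_3)) all reduce to 0 modulo the current basis, so we have a Gröbner basis.
Inter-reduce: drop elements whose leading term is divisible by another's, tail-reduce, and make monic.

G = {x, y^2 - 1/3y}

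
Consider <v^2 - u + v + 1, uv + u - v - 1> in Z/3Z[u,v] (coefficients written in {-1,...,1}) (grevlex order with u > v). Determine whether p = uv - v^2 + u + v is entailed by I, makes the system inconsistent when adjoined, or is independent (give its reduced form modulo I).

Adjoining uv - v^2 + u + v makes the ideal the whole ring: the system is inconsistent.

First compute the reduced Gröbner basis of I by Buchberger's algorithm.
f_1 = v^2 - u + v + 1, LT = v^2.
f_2 = uv + u - v - 1, LT = uv.

S(f_1,f_2): lcm = uv^2. S = -u^2 + v^2 + u + v.
  leading term u^2: no divisor's leading term divides it; move -u^2 to the remainder.
  leading term v^2: subtract (1)·f_1 from v^2 + u + v → -u - 1
  leading term u: no divisor's leading term divides it; move -u to the remainder.
  leading term 1: no divisor's leading term divides it; move -1 to the remainder.
  remainder -u^2 - u - 1 ≠ 0; add h_3 = -u^2 - u - 1 to the basis.

The other S-polynomials (S(f_1,h_3), S(f_2,h_3)) all reduce to 0 modulo the current basis, so we have a Gröbner basis.
Inter-reduce: drop elements whose leading term is divisible by another's, tail-reduce, and make monic.
Reduced Gröbner basis: {u^2 + u + 1, uv + u - v - 1, v^2 - u + v + 1}.
Label its elements g_1 = u^2 + u + 1, g_2 = uv + u - v - 1, g_3 = v^2 - u + v + 1.

Reduce p = uv - v^2 + u + v modulo G:
  leading term uv: subtract (1)·g_2 from uv - v^2 + u + v → -v^2 - v + 1
  leading term v^2: subtract (-1)·g_3 from -v^2 - v + 1 → -u - 1
  leading term u: no divisor's leading term divides it; move -u to the remainder.
  leading term 1: no divisor's leading term divides it; move -1 to the remainder.
  normal form = -u - 1.
The normal form is nonzero, so p ∉ I. Since p minus its normal form lies in I, I + (p) = I + (r) where r = -u - 1; decide whether this ideal is the whole ring.
Run Buchberger on G together with r (pairs among the g_i already reduce to 0 since G is a Gröbner basis):
g_1 = u^2 + u + 1, LT = u^2.
g_2 = uv + u - v - 1, LT = uv.
g_3 = v^2 - u + v + 1, LT = v^2.
r = -u - 1, LT = u.

S(g_1,r): lcm = u^2. S = 1.
  leading term 1: no divisor's leading term divides it; move 1 to the remainder.
  remainder 1 ≠ 0; add m_5 = 1 to the basis.

The other S-polynomials (S(g_1,g_2), S(g_1,g_3), S(g_2,g_3), S(g_2,r), S(g_3,r), S(g_1,m_5), S(g_2,m_5), S(g_3,m_5), S(r,m_5)) all reduce to 0 modulo the current basis, so we have a Gröbner basis.
Inter-reduce: drop elements whose leading term is divisible by another's, tail-reduce, and make monic.
Reduced Gröbner basis: {1}.
The reduced Gröbner basis of I + (p) is {1}: the ideal is the whole ring, so the enlarged system has no common solution — adjoining p is inconsistent.

The remainder on division by a Gröbner basis is unique — it is the normal form.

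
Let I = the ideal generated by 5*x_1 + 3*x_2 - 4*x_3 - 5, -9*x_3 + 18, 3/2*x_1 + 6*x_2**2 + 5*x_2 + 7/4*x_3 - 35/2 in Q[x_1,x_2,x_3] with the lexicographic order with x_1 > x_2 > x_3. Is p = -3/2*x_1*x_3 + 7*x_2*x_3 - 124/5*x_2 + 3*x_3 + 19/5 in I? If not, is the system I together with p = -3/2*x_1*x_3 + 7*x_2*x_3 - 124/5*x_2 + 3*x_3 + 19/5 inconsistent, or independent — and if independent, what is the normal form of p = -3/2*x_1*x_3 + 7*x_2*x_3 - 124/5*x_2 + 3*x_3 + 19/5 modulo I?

First compute the reduced Gröbner basis of I by Buchberger's algorithm.
f_1 = 5*x_1 + 3*x_2 - 4*x_3 - 5, LT = x_1.
f_2 = -9*x_3 + 18, LT = x_3.
f_3 = 3/2*x_1 + 6*x_2**2 + 5*x_2 + 7/4*x_3 - 35/2, LT = x_1.

S(f_1,f_3): lcm = x_1. S = -4*x_2**2 - 41/15*x_2 - 59/30*x_3 + 32/3.
  leading term x_2**2: no divisor's leading term divides it; move -4*x_2**2 to the remainder.
  leading term x_2: no divisor's leading term divides it; move -41/15*x_2 to the remainder.
  leading term x_3: subtract (59/270)·f_2 from -59/30*x_3 + 32/3 → 101/15
  leading term 1: no divisor's leading term divides it; move 101/15 to the remainder.
  remainder -4*x_2**2 - 41/15*x_2 + 101/15 ≠ 0; add h_4 = -4*x_2**2 - 41/15*x_2 + 101/15 to the basis.

The other S-polynomials (S(f_1,f_2), S(f_2,f_3), S(f_1,h_4), S(f_2,h_4), S(f_3,h_4)) all reduce to 0 modulo the current basis, so we have a Gröbner basis.
Inter-reduce: drop elements whose leading term is divisible by another's, tail-reduce, and make monic.
Reduced Gröbner basis: {x_1 + 3/5*x_2 - 13/5, x_2**2 + 41/60*x_2 - 101/60, x_3 - 2}.
Label its elements g_1 = x_1 + 3/5*x_2 - 13/5, g_2 = x_2**2 + 41/60*x_2 - 101/60, g_3 = x_3 - 2.

Reduce p = -3/2*x_1*x_3 + 7*x_2*x_3 - 124/5*x_2 + 3*x_3 + 19/5 modulo G:
  leading term x_1*x_3: subtract (-3/2*x_3)·g_1 from -3/2*x_1*x_3 + 7*x_2*x_3 - 124/5*x_2 + 3*x_3 + 19/5 → 79/10*x_2*x_3 - 124/5*x_2 - 9/10*x_3 + 19/5
  leading term x_2*x_3: subtract (79/10*x_2)·g_3 from 79/10*x_2*x_3 - 124/5*x_2 - 9/10*x_3 + 19/5 → -9*x_2 - 9/10*x_3 + 19/5
  leading term x_2: no divisor's leading term divides it; move -9*x_2 to the remainder.
  leading term x_3: subtract (-9/10)·g_3 from -9/10*x_3 + 19/5 → 2
  leading term 1: no divisor's leading term divides it; move 2 to the remainder.
  normal form = -9*x_2 + 2.
The normal form is nonzero, so p ∉ I. Since p minus its normal form lies in I, I + (p) = I + (r) where r = -9*x_2 + 2; decide whether this ideal is the whole ring.
Run Buchberger on G together with r (pairs among the g_i already reduce to 0 since G is a Gröbner basis):
g_1 = x_1 + 3/5*x_2 - 13/5, LT = x_1.
g_2 = x_2**2 + 41/60*x_2 - 101/60, LT = x_2**2.
g_3 = x_3 - 2, LT = x_3.
r = -9*x_2 + 2, LT = x_2.

S(g_2,r): lcm = x_2**2. S = 163/180*x_2 - 101/60.
  leading term x_2: subtract (-163/1620)·r from 163/180*x_2 - 101/60 → -2401/1620
  leading term 1: no divisor's leading term divides it; move -2401/1620 to the remainder.
  remainder -2401/1620 ≠ 0; add m_5 = -2401/1620 to the basis.

The other S-polynomials (S(g_1,g_2), S(g_1,g_3), S(g_1,r), S(g_2,g_3), S(g_3,r), S(g_1,m_5), S(g_2,m_5), S(g_3,m_5), S(r,m_5)) all reduce to 0 modulo the current basis, so we have a Gröbner basis.
Inter-reduce: drop elements whose leading term is divisible by another's, tail-reduce, and make monic.
Reduced Gröbner basis: {1}.
The reduced Gröbner basis of I + (p) is {1}: the ideal is the whole ring, so the enlarged system has no common solution — adjoining p is inconsistent.

The remainder on division by a Gröbner basis is unique — it is the normal form.

Adjoining -3/2*x_1*x_3 + 7*x_2*x_3 - 124/5*x_2 + 3*x_3 + 19/5 makes the ideal the whole ring: the system is inconsistent.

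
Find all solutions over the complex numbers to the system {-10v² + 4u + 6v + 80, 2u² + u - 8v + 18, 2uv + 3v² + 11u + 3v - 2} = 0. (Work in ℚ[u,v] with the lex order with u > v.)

{(-2, 3)}

Compute a lex Gröbner basis by Buchberger's algorithm.
f_1 = 4u - 10v² + 6v + 80, LT = u.
f_2 = 2u² + u - 8v + 18, LT = u².
f_3 = 2uv + 11u + 3v² + 3v - 2, LT = uv.

S(f_1,f_2): lcm = u². S = -5/2uv² + 3/2uv + 39/2u + 4v - 9.
  reduce S modulo (f_1, f_2, f_3):
  remainder -25/4v⁴ + 15/2v³ + 193/2v² - 221/4v - 399 ≠ 0; add h_4 = -25/4v⁴ + 15/2v³ + 193/2v² - 221/4v - 399 to the basis.

S(f_1,f_3): lcm = uv. S = -11/2u - 5/2v³ + 37/2v + 1.
  reduce S modulo (f_1, f_2, f_3, h_4):
  remainder -5/2v³ - 55/4v² + 107/4v + 111 ≠ 0; add h_5 = -5/2v³ - 55/4v² + 107/4v + 111 to the basis.

S(f_2,f_3): lcm = u²v. S = -11/2u² - 3/2uv² - uv + u - 4v² + 9v.
  reduce S modulo (f_1, f_2, f_3, h_4, h_5):
  remainder 51/10v² - 163/10v + 3 ≠ 0; add h_6 = 51/10v² - 163/10v + 3 to the basis.

S(f_3,h_4): lcm = uv⁴. S = 67/10uv³ + 386/25uv² - 221/25uv - 1596/25u + 3/2v⁵ + 3/2v⁴ - v³.
  reduce S modulo (f_1, f_2, f_3, h_4, h_5, h_6):
  remainder -12020344/6375v + 12020344/2125 ≠ 0; add h_7 = -12020344/6375v + 12020344/2125 to the basis.

The other S-polynomials (S(f_1,h_4), S(f_2,h_4), S(f_1,h_5), S(f_2,h_5), S(f_3,h_5), S(h_4,h_5), S(f_1,h_6), S(f_2,h_6), S(f_3,h_6), S(h_4,h_6), S(h_5,h_6), S(f_1,h_7), S(f_2,h_7), S(f_3,h_7), S(h_4,h_7), S(h_5,h_7), S(h_6,h_7)) all reduce to 0 modulo the current basis, so we have a Gröbner basis.
Inter-reduce: drop elements whose leading term is divisible by another's, tail-reduce, and make monic.
Reduced Gröbner basis: {u + 2, v - 3}.

Elimination: the polynomial v - 3 lies in the elimination ideal for v, so v ∈ {3}. For each such v, the remaining basis elements (now univariate) give the rest of the solution.
  v = 3: the earlier basis element becomes u + 2 = 0, giving u = -2 — point (-2, 3).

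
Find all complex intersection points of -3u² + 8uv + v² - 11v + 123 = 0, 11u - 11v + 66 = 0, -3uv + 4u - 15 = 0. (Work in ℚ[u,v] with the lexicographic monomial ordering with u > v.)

{(-3, 3)}

Compute a lex Gröbner basis by Buchberger's algorithm.
f_1 = -3u² + 8uv + v² - 11v + 123, LT = u².
f_2 = 11u - 11v + 66, LT = u.
f_3 = -3uv + 4u - 15, LT = uv.

S(f_1,f_2): lcm = u². S = -5/3uv - 6u - ⅓v² + 11/3v - 41.
  leading term uv: subtract (-5/33v)·f_2 from -5/3uv - 6u - ⅓v² + 11/3v - 41 → -6u - 2v² + 41/3v - 41
  leading term u: subtract (-6/11)·f_2 from -6u - 2v² + 41/3v - 41 → -2v² + 23/3v - 5
  leading term v²: no divisor's leading term divides it; move -2v² to the remainder.
  leading term v: no divisor's leading term divides it; move 23/3v to the remainder.
  leading term 1: no divisor's leading term divides it; move -5 to the remainder.
  remainder -2v² + 23/3v - 5 ≠ 0; add h_4 = -2v² + 23/3v - 5 to the basis.

S(f_1,f_3): lcm = u²v. S = 4/3u² - 8/3uv² - 5u - ⅓v³ + 11/3v² - 41v.
  leading term u²: subtract (-4/9)·f_1 from 4/3u² - 8/3uv² - 5u - ⅓v³ + 11/3v² - 41v → -8/3uv² + 32/9uv - 5u - ⅓v³ + 37/9v² - 413/9v + 164/3
  leading term uv²: subtract (-8/33v²)·f_2 from -8/3uv² + 32/9uv - 5u - ⅓v³ + 37/9v² - 413/9v + 164/3 → 32/9uv - 5u - 3v³ + 181/9v² - 413/9v + 164/3
  leading term uv: subtract (32/99v)·f_2 from 32/9uv - 5u - 3v³ + 181/9v² - 413/9v + 164/3 → -5u - 3v³ + 71/3v² - 605/9v + 164/3
  leading term u: subtract (-5/11)·f_2 from -5u - 3v³ + 71/3v² - 605/9v + 164/3 → -3v³ + 71/3v² - 650/9v + 254/3
  leading term v³: subtract (3/2v)·h_4 from -3v³ + 71/3v² - 650/9v + 254/3 → 73/6v² - 1165/18v + 254/3
  leading term v²: subtract (-73/12)·h_4 from 73/6v² - 1165/18v + 254/3 → -217/12v + 217/4
  leading term v: no divisor's leading term divides it; move -217/12v to the remainder.
  leading term 1: no divisor's leading term divides it; move 217/4 to the remainder.
  remainder -217/12v + 217/4 ≠ 0; add h_5 = -217/12v + 217/4 to the basis.

The other S-polynomials (S(f_2,f_3), S(f_1,h_4), S(f_2,h_4), S(f_3,h_4), S(f_1,h_5), S(f_2,h_5), S(f_3,h_5), S(h_4,h_5)) all reduce to 0 modulo the current basis, so we have a Gröbner basis.
Inter-reduce: drop elements whose leading term is divisible by another's, tail-reduce, and make monic.
Reduced Gröbner basis: {u + 3, v - 3}.

A lex Gröbner basis eliminates variables successively. Here v - 3 depends only on v, with roots {3}; lifting each root through the earlier basis elements recovers the full solutions.
  v = 3: the earlier basis element becomes u + 3 = 0, giving u = -3 — point (-3, 3).
Check: every point annihilates each of the original generators.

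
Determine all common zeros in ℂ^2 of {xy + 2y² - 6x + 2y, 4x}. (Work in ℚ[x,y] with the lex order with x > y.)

{(0, -1), (0, 0)}

Compute a lex Gröbner basis by Buchberger's algorithm.
f_1 = xy - 6x + 2y² + 2y, LT = xy.
f_2 = 4x, LT = x.

S(f_1,f_2): lcm = xy. S = -6x + 2y² + 2y.
  leading term x: subtract (-3/2)·f_2 from -6x + 2y² + 2y → 2y² + 2y
  leading term y²: no divisor's leading term divides it; move 2y² to the remainder.
  leading term y: no divisor's leading term divides it; move 2y to the remainder.
  remainder 2y² + 2y ≠ 0; add h_3 = 2y² + 2y to the basis.

The other S-polynomials (S(f_1,h_3), S(f_2,h_3)) all reduce to 0 modulo the current basis, so we have a Gröbner basis.
Inter-reduce: drop elements whose leading term is divisible by another's, tail-reduce, and make monic.
Reduced Gröbner basis: {x, y² + y}.

The lex basis is triangular: the last element involves only y. Solving y² + y = 0 gives y ∈ {-1, 0}; substituting each value into the earlier elements determines the remaining variables.
  y = -1: the earlier basis element becomes x = 0, giving x = 0 — point (0, -1).
  y = 0: the earlier basis element becomes x = 0, giving x = 0 — point (0, 0).
Check: every point annihilates each of the original generators.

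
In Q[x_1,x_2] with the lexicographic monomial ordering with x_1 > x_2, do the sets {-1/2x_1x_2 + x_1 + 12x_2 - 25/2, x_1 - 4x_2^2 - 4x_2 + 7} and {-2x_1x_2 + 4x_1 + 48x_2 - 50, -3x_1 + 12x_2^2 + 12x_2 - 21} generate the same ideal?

Yes, the ideals are equal.

For a fixed monomial order, each ideal has a unique reduced Gröbner basis; comparing bases decides equality.
Buchberger on the first generating set:
f_1 = -1/2x_1x_2 + x_1 + 12x_2 - 25/2, LT = x_1x_2.
f_2 = x_1 - 4x_2^2 - 4x_2 + 7, LT = x_1.

S(f_1,f_2): lcm = x_1x_2. S = -2x_1 + 4x_2^3 + 4x_2^2 - 31x_2 + 25.
  leading term x_1: subtract (-2)·f_2 from -2x_1 + 4x_2^3 + 4x_2^2 - 31x_2 + 25 → 4x_2^3 - 4x_2^2 - 39x_2 + 39
  leading term x_2^3: no divisor's leading term divides it; move 4x_2^3 to the remainder.
  leading term x_2^2: no divisor's leading term divides it; move -4x_2^2 to the remainder.
  leading term x_2: no divisor's leading term divides it; move -39x_2 to the remainder.
  leading term 1: no divisor's leading term divides it; move 39 to the remainder.
  remainder 4x_2^3 - 4x_2^2 - 39x_2 + 39 ≠ 0; add g_3 = 4x_2^3 - 4x_2^2 - 39x_2 + 39 to the basis.

The other S-polynomials (S(f_1,g_3), S(f_2,g_3)) all reduce to 0 modulo the current basis, so we have a Gröbner basis.
Inter-reduce: drop elements whose leading term is divisible by another's, tail-reduce, and make monic.
Reduced Gröbner basis: {x_1 - 4x_2^2 - 4x_2 + 7, x_2^3 - x_2^2 - 39/4x_2 + 39/4}.

Buchberger on the second generating set:
h_1 = -2x_1x_2 + 4x_1 + 48x_2 - 50, LT = x_1x_2.
h_2 = -3x_1 + 12x_2^2 + 12x_2 - 21, LT = x_1.

S(h_1,h_2): lcm = x_1x_2. S = -2x_1 + 4x_2^3 + 4x_2^2 - 31x_2 + 25.
  leading term x_1: subtract (2/3)·h_2 from -2x_1 + 4x_2^3 + 4x_2^2 - 31x_2 + 25 → 4x_2^3 - 4x_2^2 - 39x_2 + 39
  leading term x_2^3: no divisor's leading term divides it; move 4x_2^3 to the remainder.
  leading term x_2^2: no divisor's leading term divides it; move -4x_2^2 to the remainder.
  leading term x_2: no divisor's leading term divides it; move -39x_2 to the remainder.
  leading term 1: no divisor's leading term divides it; move 39 to the remainder.
  remainder 4x_2^3 - 4x_2^2 - 39x_2 + 39 ≠ 0; add k_3 = 4x_2^3 - 4x_2^2 - 39x_2 + 39 to the basis.

The other S-polynomials (S(h_1,k_3), S(h_2,k_3)) all reduce to 0 modulo the current basis, so we have a Gröbner basis.
Inter-reduce: drop elements whose leading term is divisible by another's, tail-reduce, and make monic.
Reduced Gröbner basis: {x_1 - 4x_2^2 - 4x_2 + 7, x_2^3 - x_2^2 - 39/4x_2 + 39/4}.

The two bases agree; hence the ideals are identical.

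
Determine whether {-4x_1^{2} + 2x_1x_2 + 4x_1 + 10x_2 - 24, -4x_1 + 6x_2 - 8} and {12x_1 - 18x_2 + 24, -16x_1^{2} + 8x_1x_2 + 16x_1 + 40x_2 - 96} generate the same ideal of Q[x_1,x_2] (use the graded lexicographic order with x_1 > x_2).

Yes, the ideals are equal.

Equality of ideals is decidable: compute both reduced Gröbner bases (unique for the ordering) and check whether they agree.
Buchberger on the first generating set:
f_1 = -4x_1^{2} + 2x_1x_2 + 4x_1 + 10x_2 - 24, LT = x_1^{2}.
f_2 = -4x_1 + 6x_2 - 8, LT = x_1.

S(f_1,f_2): lcm = x_1^{2}. S = x_1x_2 - 3x_1 - \tfrac{5}{2}x_2 + 6.
  leading term x_1x_2: subtract (-\tfrac{1}{4}x_2)·f_2 from x_1x_2 - 3x_1 - \tfrac{5}{2}x_2 + 6 → \tfrac{3}{2}x_2^{2} - 3x_1 - \tfrac{9}{2}x_2 + 6
  leading term x_2^{2}: no divisor's leading term divides it; move \tfrac{3}{2}x_2^{2} to the remainder.
  leading term x_1: subtract (\tfrac{3}{4})·f_2 from -3x_1 - \tfrac{9}{2}x_2 + 6 → -9x_2 + 12
  leading term x_2: no divisor's leading term divides it; move -9x_2 to the remainder.
  leading term 1: no divisor's leading term divides it; move 12 to the remainder.
  remainder \tfrac{3}{2}x_2^{2} - 9x_2 + 12 ≠ 0; add g_3 = \tfrac{3}{2}x_2^{2} - 9x_2 + 12 to the basis.

The other S-polynomials (S(f_1,g_3), S(f_2,g_3)) all reduce to 0 modulo the current basis, so we have a Gröbner basis.
Inter-reduce: drop elements whose leading term is divisible by another's, tail-reduce, and make monic.
Reduced Gröbner basis: {x_2^{2} - 6x_2 + 8, x_1 - \tfrac{3}{2}x_2 + 2}.

Buchberger on the second generating set:
h_1 = 12x_1 - 18x_2 + 24, LT = x_1.
h_2 = -16x_1^{2} + 8x_1x_2 + 16x_1 + 40x_2 - 96, LT = x_1^{2}.

S(h_1,h_2): lcm = x_1^{2}. S = -x_1x_2 + 3x_1 + \tfrac{5}{2}x_2 - 6.
  leading term x_1x_2: subtract (-\tfrac{1}{12}x_2)·h_1 from -x_1x_2 + 3x_1 + \tfrac{5}{2}x_2 - 6 → -\tfrac{3}{2}x_2^{2} + 3x_1 + \tfrac{9}{2}x_2 - 6
  leading term x_2^{2}: no divisor's leading term divides it; move -\tfrac{3}{2}x_2^{2} to the remainder.
  leading term x_1: subtract (\tfrac{1}{4})·h_1 from 3x_1 + \tfrac{9}{2}x_2 - 6 → 9x_2 - 12
  leading term x_2: no divisor's leading term divides it; move 9x_2 to the remainder.
  leading term 1: no divisor's leading term divides it; move -12 to the remainder.
  remainder -\tfrac{3}{2}x_2^{2} + 9x_2 - 12 ≠ 0; add k_3 = -\tfrac{3}{2}x_2^{2} + 9x_2 - 12 to the basis.

The other S-polynomials (S(h_1,k_3), S(h_2,k_3)) all reduce to 0 modulo the current basis, so we have a Gröbner basis.
Inter-reduce: drop elements whose leading term is divisible by another's, tail-reduce, and make monic.
Reduced Gröbner basis: {x_2^{2} - 6x_2 + 8, x_1 - \tfrac{3}{2}x_2 + 2}.

These coincide, so the ideals are equal.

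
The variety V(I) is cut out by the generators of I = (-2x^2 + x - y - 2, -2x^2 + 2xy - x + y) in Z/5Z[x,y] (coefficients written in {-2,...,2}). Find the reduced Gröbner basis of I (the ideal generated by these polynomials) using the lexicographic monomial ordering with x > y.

G = {x + y^2 - y + 1, y^3 - 2y^2 + y - 2}

Buchberger's algorithm terminates because the ascending chain of leading-term ideals stabilizes.

f_1 = -2x^2 + x - y - 2, LT = x^2.
f_2 = -2x^2 + 2xy - x + y, LT = x^2.

S(f_1,f_2): lcm = x^2. S = xy - x + y + 1.
  leading term xy: no divisor's leading term divides it; move xy to the remainder.
  leading term x: no divisor's leading term divides it; move -x to the remainder.
  leading term y: no divisor's leading term divides it; move y to the remainder.
  leading term 1: no divisor's leading term divides it; move 1 to the remainder.
  remainder xy - x + y + 1 ≠ 0; add g_3 = xy - x + y + 1 to the basis.

S(f_1,g_3): lcm = x^2y. S = x^2 + xy - x - 2y^2 + y.
  leading term x^2: subtract (2)·f_1 from x^2 + xy - x - 2y^2 + y → xy + 2x - 2y^2 - 2y - 1
  leading term xy: subtract (1)·g_3 from xy + 2x - 2y^2 - 2y - 1 → -2x - 2y^2 + 2y - 2
  leading term x: no divisor's leading term divides it; move -2x to the remainder.
  leading term y^2: no divisor's leading term divides it; move -2y^2 to the remainder.
  leading term y: no divisor's leading term divides it; move 2y to the remainder.
  leading term 1: no divisor's leading term divides it; move -2 to the remainder.
  remainder -2x - 2y^2 + 2y - 2 ≠ 0; add g_4 = -2x - 2y^2 + 2y - 2 to the basis.

S(f_2,g_3): lcm = x^2y. S = x^2 - xy^2 + 2xy - x + 2y^2.
  leading term x^2: subtract (2)·f_1 from x^2 - xy^2 + 2xy - x + 2y^2 → -xy^2 + 2xy + 2x + 2y^2 + 2y - 1
  leading term xy^2: subtract (-y)·g_3 from -xy^2 + 2xy + 2x + 2y^2 + 2y - 1 → xy + 2x - 2y^2 - 2y - 1
  leading term xy: subtract (1)·g_3 from xy + 2x - 2y^2 - 2y - 1 → -2x - 2y^2 + 2y - 2
  leading term x: subtract (1)·g_4 from -2x - 2y^2 + 2y - 2 → 0
  remainder 0.

S(f_1,g_4): lcm = x^2. S = -xy^2 + xy + x - 2y + 1.
  leading term xy^2: subtract (-y)·g_3 from -xy^2 + xy + x - 2y + 1 → x + y^2 - y + 1
  leading term x: subtract (2)·g_4 from x + y^2 - y + 1 → 0
  remainder 0.

S(f_2,g_4): lcm = x^2. S = -xy^2 + 2x + 2y.
  leading term xy^2: subtract (-y)·g_3 from -xy^2 + 2x + 2y → -xy + 2x + y^2 - 2y
  leading term xy: subtract (-1)·g_3 from -xy + 2x + y^2 - 2y → x + y^2 - y + 1
  leading term x: subtract (2)·g_4 from x + y^2 - y + 1 → 0
  remainder 0.

S(g_3,g_4): lcm = xy. S = -x - y^3 + y^2 + 1.
  leading term x: subtract (-2)·g_4 from -x - y^3 + y^2 + 1 → -y^3 + 2y^2 - y + 2
  leading term y^3: no divisor's leading term divides it; move -y^3 to the remainder.
  leading term y^2: no divisor's leading term divides it; move 2y^2 to the remainder.
  leading term y: no divisor's leading term divides it; move -y to the remainder.
  leading term 1: no divisor's leading term divides it; move 2 to the remainder.
  remainder -y^3 + 2y^2 - y + 2 ≠ 0; add g_5 = -y^3 + 2y^2 - y + 2 to the basis.

S(f_1,g_5): leading monomials are coprime, so the S-polynomial reduces to 0 (Buchberger's first criterion).
S(f_2,g_5): leading monomials are coprime, so the S-polynomial reduces to 0 (Buchberger's first criterion).
S(g_3,g_5): lcm = xy^3. S = xy^2 - xy + 2x + y^3 + y^2.
  leading term xy^2: subtract (y)·g_3 from xy^2 - xy + 2x + y^3 + y^2 → 2x + y^3 - y
  leading term x: subtract (-1)·g_4 from 2x + y^3 - y → y^3 - 2y^2 + y - 2
  leading term y^3: subtract (-1)·g_5 from y^3 - 2y^2 + y - 2 → 0
  remainder 0.

S(g_4,g_5): leading monomials are coprime, so the S-polynomial reduces to 0 (Buchberger's first criterion).
Every S-polynomial of the final basis reduces to 0, so we have a Gröbner basis.
Inter-reduce: drop elements whose leading term is divisible by another's, tail-reduce, and make monic.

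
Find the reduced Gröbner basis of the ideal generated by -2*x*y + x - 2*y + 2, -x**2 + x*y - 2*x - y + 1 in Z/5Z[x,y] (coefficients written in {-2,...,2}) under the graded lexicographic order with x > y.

f_1 = -2*x*y + x - 2*y + 2, LT = x*y.
f_2 = -x**2 + x*y - 2*x - y + 1, LT = x**2.

S(f_1,f_2): lcm = x**2*y. S = x*y**2 + 2*x**2 - x*y - y**2 - x + y.
  leading term x*y**2: subtract (2*y)·f_1 from x*y**2 + 2*x**2 - x*y - y**2 - x + y → 2*x**2 + 2*x*y - 2*y**2 - x + 2*y
  leading term x**2: subtract (-2)·f_2 from 2*x**2 + 2*x*y - 2*y**2 - x + 2*y → -x*y - 2*y**2 + 2
  leading term x*y: subtract (-2)·f_1 from -x*y - 2*y**2 + 2 → -2*y**2 + 2*x + y + 1
  leading term y**2: no divisor's leading term divides it; move -2*y**2 to the remainder.
  leading term x: no divisor's leading term divides it; move 2*x to the remainder.
  leading term y: no divisor's leading term divides it; move y to the remainder.
  leading term 1: no divisor's leading term divides it; move 1 to the remainder.
  remainder -2*y**2 + 2*x + y + 1 ≠ 0; add g_3 = -2*y**2 + 2*x + y + 1 to the basis.

The other S-polynomials (S(f_1,g_3), S(f_2,g_3)) all reduce to 0 modulo the current basis, so we have a Gröbner basis.

G = {x**2 - x + 2*y - 2, x*y + 2*x + y - 1, y**2 - x + 2*y + 2}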